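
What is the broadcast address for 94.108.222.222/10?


Network: 94.64.0.0/10
Host bits = 22
Set all host bits to 1:
Broadcast: 94.127.255.255


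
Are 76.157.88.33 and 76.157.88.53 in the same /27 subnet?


Mask: 255.255.255.224
76.157.88.33 AND mask = 76.157.88.32
76.157.88.53 AND mask = 76.157.88.32
Yes, same subnet (76.157.88.32)


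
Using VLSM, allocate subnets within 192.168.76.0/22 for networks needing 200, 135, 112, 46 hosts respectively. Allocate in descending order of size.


200 hosts -> /24 (254 usable): 192.168.76.0/24
135 hosts -> /24 (254 usable): 192.168.77.0/24
112 hosts -> /25 (126 usable): 192.168.78.0/25
46 hosts -> /26 (62 usable): 192.168.78.128/26
Allocation: 192.168.76.0/24 (200 hosts, 254 usable); 192.168.77.0/24 (135 hosts, 254 usable); 192.168.78.0/25 (112 hosts, 126 usable); 192.168.78.128/26 (46 hosts, 62 usable)


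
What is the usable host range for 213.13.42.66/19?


Network: 213.13.32.0
Broadcast: 213.13.63.255
First usable = network + 1
Last usable = broadcast - 1
Range: 213.13.32.1 to 213.13.63.254


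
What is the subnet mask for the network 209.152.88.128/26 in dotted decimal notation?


/26 means 26 network bits, 6 host bits
Binary: 11111111111111111111111111000000
Mask: 255.255.255.192


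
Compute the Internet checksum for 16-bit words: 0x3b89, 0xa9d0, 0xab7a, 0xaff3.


Sum all words (with carry folding):
+ 0x3b89 = 0x3b89
+ 0xa9d0 = 0xe559
+ 0xab7a = 0x90d4
+ 0xaff3 = 0x40c8
One's complement: ~0x40c8
Checksum = 0xbf37


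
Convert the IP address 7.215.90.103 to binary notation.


7 = 00000111
215 = 11010111
90 = 01011010
103 = 01100111
Binary: 00000111.11010111.01011010.01100111


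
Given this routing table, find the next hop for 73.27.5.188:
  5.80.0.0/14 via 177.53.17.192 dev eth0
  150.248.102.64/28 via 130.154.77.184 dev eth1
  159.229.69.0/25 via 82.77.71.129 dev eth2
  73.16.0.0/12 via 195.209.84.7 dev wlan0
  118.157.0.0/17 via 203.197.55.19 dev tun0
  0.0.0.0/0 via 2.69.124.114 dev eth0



Longest prefix match for 73.27.5.188:
  /14 5.80.0.0: no
  /28 150.248.102.64: no
  /25 159.229.69.0: no
  /12 73.16.0.0: MATCH
  /17 118.157.0.0: no
  /0 0.0.0.0: MATCH
Selected: next-hop 195.209.84.7 via wlan0 (matched /12)


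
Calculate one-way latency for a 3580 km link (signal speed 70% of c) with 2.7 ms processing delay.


Speed = 0.7 * 3e5 km/s = 210000 km/s
Propagation delay = 3580 / 210000 = 0.017 s = 17.0476 ms
Processing delay = 2.7 ms
Total one-way latency = 19.7476 ms


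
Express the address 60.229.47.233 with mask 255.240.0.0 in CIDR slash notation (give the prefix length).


Binary: 11111111.11110000.00000000.00000000
Count leading 1s
Prefix: /12


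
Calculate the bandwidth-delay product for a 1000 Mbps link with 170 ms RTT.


BDP = bandwidth * RTT
= 1000 Mbps * 170 ms
= 1000 * 1e6 * 170 / 1000 bits
= 170000000 bits
= 21250000 bytes
= 20751.9531 KB
BDP = 170000000 bits (21250000 bytes)


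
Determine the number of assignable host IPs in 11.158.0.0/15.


Host bits = 32 - 15 = 17
Total addresses = 2^17 = 131072
Usable = total - 2 (network and broadcast)
Usable hosts: 131070


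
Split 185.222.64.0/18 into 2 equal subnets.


New prefix = 18 + 1 = 19
Each subnet has 8192 addresses
  185.222.64.0/19
  185.222.96.0/19
Subnets: 185.222.64.0/19, 185.222.96.0/19


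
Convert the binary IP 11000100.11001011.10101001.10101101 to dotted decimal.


11000100 = 196
11001011 = 203
10101001 = 169
10101101 = 173
IP: 196.203.169.173


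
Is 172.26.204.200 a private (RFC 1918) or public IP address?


RFC 1918 private ranges:
  10.0.0.0/8 (10.0.0.0 - 10.255.255.255)
  172.16.0.0/12 (172.16.0.0 - 172.31.255.255)
  192.168.0.0/16 (192.168.0.0 - 192.168.255.255)
Private (in 172.16.0.0/12)


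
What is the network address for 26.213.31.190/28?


IP:   00011010.11010101.00011111.10111110
Mask: 11111111.11111111.11111111.11110000
AND operation:
Net:  00011010.11010101.00011111.10110000
Network: 26.213.31.176/28


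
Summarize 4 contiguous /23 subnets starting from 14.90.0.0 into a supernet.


Original prefix: /23
Number of subnets: 4 = 2^2
New prefix = 23 - 2 = 21
Supernet: 14.90.0.0/21


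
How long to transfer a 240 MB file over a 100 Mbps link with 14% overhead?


Effective throughput = 100 * (1 - 14/100) = 86 Mbps
File size in Mb = 240 * 8 = 1920 Mb
Time = 1920 / 86
Time = 22.3256 seconds


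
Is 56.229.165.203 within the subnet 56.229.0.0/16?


Subnet network: 56.229.0.0
Test IP AND mask: 56.229.0.0
Yes, 56.229.165.203 is in 56.229.0.0/16


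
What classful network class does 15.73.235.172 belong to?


First octet: 15
Binary: 00001111
0xxxxxxx -> Class A (1-126)
Class A, default mask 255.0.0.0 (/8)


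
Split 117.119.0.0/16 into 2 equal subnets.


New prefix = 16 + 1 = 17
Each subnet has 32768 addresses
  117.119.0.0/17
  117.119.128.0/17
Subnets: 117.119.0.0/17, 117.119.128.0/17


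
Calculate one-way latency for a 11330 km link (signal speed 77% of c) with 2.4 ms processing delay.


Speed = 0.77 * 3e5 km/s = 231000 km/s
Propagation delay = 11330 / 231000 = 0.049 s = 49.0476 ms
Processing delay = 2.4 ms
Total one-way latency = 51.4476 ms


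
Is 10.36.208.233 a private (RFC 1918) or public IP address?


RFC 1918 private ranges:
  10.0.0.0/8 (10.0.0.0 - 10.255.255.255)
  172.16.0.0/12 (172.16.0.0 - 172.31.255.255)
  192.168.0.0/16 (192.168.0.0 - 192.168.255.255)
Private (in 10.0.0.0/8)


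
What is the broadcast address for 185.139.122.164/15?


Network: 185.138.0.0/15
Host bits = 17
Set all host bits to 1:
Broadcast: 185.139.255.255


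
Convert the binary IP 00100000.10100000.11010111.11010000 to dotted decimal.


00100000 = 32
10100000 = 160
11010111 = 215
11010000 = 208
IP: 32.160.215.208


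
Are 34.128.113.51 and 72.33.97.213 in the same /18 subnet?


Mask: 255.255.192.0
34.128.113.51 AND mask = 34.128.64.0
72.33.97.213 AND mask = 72.33.64.0
No, different subnets (34.128.64.0 vs 72.33.64.0)


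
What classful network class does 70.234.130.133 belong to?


First octet: 70
Binary: 01000110
0xxxxxxx -> Class A (1-126)
Class A, default mask 255.0.0.0 (/8)


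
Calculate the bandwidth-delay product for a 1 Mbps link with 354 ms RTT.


BDP = bandwidth * RTT
= 1 Mbps * 354 ms
= 1 * 1e6 * 354 / 1000 bits
= 354000 bits
= 44250 bytes
= 43.2129 KB
BDP = 354000 bits (44250 bytes)


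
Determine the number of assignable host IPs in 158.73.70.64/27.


Host bits = 32 - 27 = 5
Total addresses = 2^5 = 32
Usable = total - 2 (network and broadcast)
Usable hosts: 30


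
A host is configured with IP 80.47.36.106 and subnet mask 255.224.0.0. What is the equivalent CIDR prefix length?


Binary: 11111111.11100000.00000000.00000000
Count leading 1s
Prefix: /11


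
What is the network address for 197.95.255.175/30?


IP:   11000101.01011111.11111111.10101111
Mask: 11111111.11111111.11111111.11111100
AND operation:
Net:  11000101.01011111.11111111.10101100
Network: 197.95.255.172/30


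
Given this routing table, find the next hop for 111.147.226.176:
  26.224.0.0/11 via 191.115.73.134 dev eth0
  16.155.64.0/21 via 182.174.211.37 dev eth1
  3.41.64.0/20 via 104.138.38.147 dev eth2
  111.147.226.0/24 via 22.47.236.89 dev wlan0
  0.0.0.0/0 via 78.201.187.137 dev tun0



Longest prefix match for 111.147.226.176:
  /11 26.224.0.0: no
  /21 16.155.64.0: no
  /20 3.41.64.0: no
  /24 111.147.226.0: MATCH
  /0 0.0.0.0: MATCH
Selected: next-hop 22.47.236.89 via wlan0 (matched /24)


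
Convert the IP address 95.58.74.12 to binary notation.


95 = 01011111
58 = 00111010
74 = 01001010
12 = 00001100
Binary: 01011111.00111010.01001010.00001100


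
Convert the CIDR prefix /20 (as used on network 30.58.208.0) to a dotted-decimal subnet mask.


/20 means 20 network bits, 12 host bits
Binary: 11111111111111111111000000000000
Mask: 255.255.240.0


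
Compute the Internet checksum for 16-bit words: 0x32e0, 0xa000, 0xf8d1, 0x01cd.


Sum all words (with carry folding):
+ 0x32e0 = 0x32e0
+ 0xa000 = 0xd2e0
+ 0xf8d1 = 0xcbb2
+ 0x01cd = 0xcd7f
One's complement: ~0xcd7f
Checksum = 0x3280


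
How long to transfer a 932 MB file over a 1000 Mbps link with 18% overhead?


Effective throughput = 1000 * (1 - 18/100) = 820.0 Mbps
File size in Mb = 932 * 8 = 7456 Mb
Time = 7456 / 820.0
Time = 9.0927 seconds


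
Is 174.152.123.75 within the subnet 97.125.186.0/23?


Subnet network: 97.125.186.0
Test IP AND mask: 174.152.122.0
No, 174.152.123.75 is not in 97.125.186.0/23


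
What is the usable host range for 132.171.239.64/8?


Network: 132.0.0.0
Broadcast: 132.255.255.255
First usable = network + 1
Last usable = broadcast - 1
Range: 132.0.0.1 to 132.255.255.254


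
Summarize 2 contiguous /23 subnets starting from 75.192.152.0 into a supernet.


Original prefix: /23
Number of subnets: 2 = 2^1
New prefix = 23 - 1 = 22
Supernet: 75.192.152.0/22


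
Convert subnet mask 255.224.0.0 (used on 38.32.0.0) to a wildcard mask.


Subnet mask: 255.224.0.0
Wildcard = 255.255.255.255 - subnet mask
255 - 255 = 0
255 - 224 = 31
255 - 0 = 255
255 - 0 = 255
Wildcard: 0.31.255.255


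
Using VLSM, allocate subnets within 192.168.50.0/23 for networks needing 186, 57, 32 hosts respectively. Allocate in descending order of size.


186 hosts -> /24 (254 usable): 192.168.50.0/24
57 hosts -> /26 (62 usable): 192.168.51.0/26
32 hosts -> /26 (62 usable): 192.168.51.64/26
Allocation: 192.168.50.0/24 (186 hosts, 254 usable); 192.168.51.0/26 (57 hosts, 62 usable); 192.168.51.64/26 (32 hosts, 62 usable)


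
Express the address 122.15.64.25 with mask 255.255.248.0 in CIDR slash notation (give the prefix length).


Binary: 11111111.11111111.11111000.00000000
Count leading 1s
Prefix: /21


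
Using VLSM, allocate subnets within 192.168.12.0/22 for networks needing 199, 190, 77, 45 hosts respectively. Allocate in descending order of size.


199 hosts -> /24 (254 usable): 192.168.12.0/24
190 hosts -> /24 (254 usable): 192.168.13.0/24
77 hosts -> /25 (126 usable): 192.168.14.0/25
45 hosts -> /26 (62 usable): 192.168.14.128/26
Allocation: 192.168.12.0/24 (199 hosts, 254 usable); 192.168.13.0/24 (190 hosts, 254 usable); 192.168.14.0/25 (77 hosts, 126 usable); 192.168.14.128/26 (45 hosts, 62 usable)


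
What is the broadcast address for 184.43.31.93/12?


Network: 184.32.0.0/12
Host bits = 20
Set all host bits to 1:
Broadcast: 184.47.255.255


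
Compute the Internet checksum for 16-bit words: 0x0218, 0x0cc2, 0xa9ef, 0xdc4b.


Sum all words (with carry folding):
+ 0x0218 = 0x0218
+ 0x0cc2 = 0x0eda
+ 0xa9ef = 0xb8c9
+ 0xdc4b = 0x9515
One's complement: ~0x9515
Checksum = 0x6aea


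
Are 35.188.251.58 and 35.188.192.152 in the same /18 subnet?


Mask: 255.255.192.0
35.188.251.58 AND mask = 35.188.192.0
35.188.192.152 AND mask = 35.188.192.0
Yes, same subnet (35.188.192.0)


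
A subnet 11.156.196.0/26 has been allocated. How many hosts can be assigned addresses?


Host bits = 32 - 26 = 6
Total addresses = 2^6 = 64
Usable = total - 2 (network and broadcast)
Usable hosts: 62


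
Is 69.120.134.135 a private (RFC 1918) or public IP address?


RFC 1918 private ranges:
  10.0.0.0/8 (10.0.0.0 - 10.255.255.255)
  172.16.0.0/12 (172.16.0.0 - 172.31.255.255)
  192.168.0.0/16 (192.168.0.0 - 192.168.255.255)
Public (not in any RFC 1918 range)


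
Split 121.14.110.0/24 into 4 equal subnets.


New prefix = 24 + 2 = 26
Each subnet has 64 addresses
  121.14.110.0/26
  121.14.110.64/26
  121.14.110.128/26
  121.14.110.192/26
Subnets: 121.14.110.0/26, 121.14.110.64/26, 121.14.110.128/26, 121.14.110.192/26


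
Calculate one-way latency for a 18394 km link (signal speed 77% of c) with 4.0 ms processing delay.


Speed = 0.77 * 3e5 km/s = 231000 km/s
Propagation delay = 18394 / 231000 = 0.0796 s = 79.6277 ms
Processing delay = 4.0 ms
Total one-way latency = 83.6277 ms


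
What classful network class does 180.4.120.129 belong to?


First octet: 180
Binary: 10110100
10xxxxxx -> Class B (128-191)
Class B, default mask 255.255.0.0 (/16)


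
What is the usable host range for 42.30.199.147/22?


Network: 42.30.196.0
Broadcast: 42.30.199.255
First usable = network + 1
Last usable = broadcast - 1
Range: 42.30.196.1 to 42.30.199.254


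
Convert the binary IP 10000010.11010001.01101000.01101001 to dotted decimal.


10000010 = 130
11010001 = 209
01101000 = 104
01101001 = 105
IP: 130.209.104.105


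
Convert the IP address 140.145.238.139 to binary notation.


140 = 10001100
145 = 10010001
238 = 11101110
139 = 10001011
Binary: 10001100.10010001.11101110.10001011


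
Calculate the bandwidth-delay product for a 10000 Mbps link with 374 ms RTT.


BDP = bandwidth * RTT
= 10000 Mbps * 374 ms
= 10000 * 1e6 * 374 / 1000 bits
= 3740000000 bits
= 467500000 bytes
= 456542.9688 KB
BDP = 3740000000 bits (467500000 bytes)


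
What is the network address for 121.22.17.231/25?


IP:   01111001.00010110.00010001.11100111
Mask: 11111111.11111111.11111111.10000000
AND operation:
Net:  01111001.00010110.00010001.10000000
Network: 121.22.17.128/25


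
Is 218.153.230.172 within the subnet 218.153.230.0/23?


Subnet network: 218.153.230.0
Test IP AND mask: 218.153.230.0
Yes, 218.153.230.172 is in 218.153.230.0/23


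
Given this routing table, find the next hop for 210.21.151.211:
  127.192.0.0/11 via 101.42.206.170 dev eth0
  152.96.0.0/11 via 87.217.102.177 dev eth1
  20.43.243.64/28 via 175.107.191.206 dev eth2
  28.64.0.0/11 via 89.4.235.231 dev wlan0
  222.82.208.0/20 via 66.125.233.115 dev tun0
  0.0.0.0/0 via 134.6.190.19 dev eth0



Longest prefix match for 210.21.151.211:
  /11 127.192.0.0: no
  /11 152.96.0.0: no
  /28 20.43.243.64: no
  /11 28.64.0.0: no
  /20 222.82.208.0: no
  /0 0.0.0.0: MATCH
Selected: next-hop 134.6.190.19 via eth0 (matched /0)


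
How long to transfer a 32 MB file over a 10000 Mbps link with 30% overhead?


Effective throughput = 10000 * (1 - 30/100) = 7000 Mbps
File size in Mb = 32 * 8 = 256 Mb
Time = 256 / 7000
Time = 0.0366 seconds


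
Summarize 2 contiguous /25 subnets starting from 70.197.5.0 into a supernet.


Original prefix: /25
Number of subnets: 2 = 2^1
New prefix = 25 - 1 = 24
Supernet: 70.197.5.0/24


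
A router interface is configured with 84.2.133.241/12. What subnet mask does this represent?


/12 means 12 network bits, 20 host bits
Binary: 11111111111100000000000000000000
Mask: 255.240.0.0


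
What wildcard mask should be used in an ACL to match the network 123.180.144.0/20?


Subnet mask: 255.255.240.0
Wildcard = 255.255.255.255 - subnet mask
255 - 255 = 0
255 - 255 = 0
255 - 240 = 15
255 - 0 = 255
Wildcard: 0.0.15.255


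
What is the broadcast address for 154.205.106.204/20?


Network: 154.205.96.0/20
Host bits = 12
Set all host bits to 1:
Broadcast: 154.205.111.255


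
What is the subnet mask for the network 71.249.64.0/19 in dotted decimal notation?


/19 means 19 network bits, 13 host bits
Binary: 11111111111111111110000000000000
Mask: 255.255.224.0


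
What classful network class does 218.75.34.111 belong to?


First octet: 218
Binary: 11011010
110xxxxx -> Class C (192-223)
Class C, default mask 255.255.255.0 (/24)


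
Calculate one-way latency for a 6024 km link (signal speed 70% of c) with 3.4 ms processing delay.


Speed = 0.7 * 3e5 km/s = 210000 km/s
Propagation delay = 6024 / 210000 = 0.0287 s = 28.6857 ms
Processing delay = 3.4 ms
Total one-way latency = 32.0857 ms


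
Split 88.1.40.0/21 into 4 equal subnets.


New prefix = 21 + 2 = 23
Each subnet has 512 addresses
  88.1.40.0/23
  88.1.42.0/23
  88.1.44.0/23
  88.1.46.0/23
Subnets: 88.1.40.0/23, 88.1.42.0/23, 88.1.44.0/23, 88.1.46.0/23


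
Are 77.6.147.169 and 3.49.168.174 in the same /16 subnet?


Mask: 255.255.0.0
77.6.147.169 AND mask = 77.6.0.0
3.49.168.174 AND mask = 3.49.0.0
No, different subnets (77.6.0.0 vs 3.49.0.0)


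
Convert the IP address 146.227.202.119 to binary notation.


146 = 10010010
227 = 11100011
202 = 11001010
119 = 01110111
Binary: 10010010.11100011.11001010.01110111


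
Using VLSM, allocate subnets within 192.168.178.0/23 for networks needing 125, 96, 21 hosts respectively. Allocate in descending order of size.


125 hosts -> /25 (126 usable): 192.168.178.0/25
96 hosts -> /25 (126 usable): 192.168.178.128/25
21 hosts -> /27 (30 usable): 192.168.179.0/27
Allocation: 192.168.178.0/25 (125 hosts, 126 usable); 192.168.178.128/25 (96 hosts, 126 usable); 192.168.179.0/27 (21 hosts, 30 usable)


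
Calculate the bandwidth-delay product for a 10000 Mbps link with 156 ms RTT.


BDP = bandwidth * RTT
= 10000 Mbps * 156 ms
= 10000 * 1e6 * 156 / 1000 bits
= 1560000000 bits
= 195000000 bytes
= 190429.6875 KB
BDP = 1560000000 bits (195000000 bytes)


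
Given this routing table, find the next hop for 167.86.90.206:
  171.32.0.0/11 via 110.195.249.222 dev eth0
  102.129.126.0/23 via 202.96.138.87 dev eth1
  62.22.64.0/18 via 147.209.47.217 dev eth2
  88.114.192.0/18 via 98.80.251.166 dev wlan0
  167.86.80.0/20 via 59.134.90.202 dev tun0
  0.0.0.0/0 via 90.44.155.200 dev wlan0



Longest prefix match for 167.86.90.206:
  /11 171.32.0.0: no
  /23 102.129.126.0: no
  /18 62.22.64.0: no
  /18 88.114.192.0: no
  /20 167.86.80.0: MATCH
  /0 0.0.0.0: MATCH
Selected: next-hop 59.134.90.202 via tun0 (matched /20)


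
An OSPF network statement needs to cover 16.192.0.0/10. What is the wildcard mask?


Subnet mask: 255.192.0.0
Wildcard = 255.255.255.255 - subnet mask
255 - 255 = 0
255 - 192 = 63
255 - 0 = 255
255 - 0 = 255
Wildcard: 0.63.255.255


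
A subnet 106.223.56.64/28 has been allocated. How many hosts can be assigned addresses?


Host bits = 32 - 28 = 4
Total addresses = 2^4 = 16
Usable = total - 2 (network and broadcast)
Usable hosts: 14


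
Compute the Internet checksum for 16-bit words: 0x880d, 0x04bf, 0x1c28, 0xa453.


Sum all words (with carry folding):
+ 0x880d = 0x880d
+ 0x04bf = 0x8ccc
+ 0x1c28 = 0xa8f4
+ 0xa453 = 0x4d48
One's complement: ~0x4d48
Checksum = 0xb2b7


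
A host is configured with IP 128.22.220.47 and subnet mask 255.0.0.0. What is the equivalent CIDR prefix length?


Binary: 11111111.00000000.00000000.00000000
Count leading 1s
Prefix: /8


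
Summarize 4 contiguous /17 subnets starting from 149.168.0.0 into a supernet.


Original prefix: /17
Number of subnets: 4 = 2^2
New prefix = 17 - 2 = 15
Supernet: 149.168.0.0/15


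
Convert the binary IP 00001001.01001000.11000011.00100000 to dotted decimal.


00001001 = 9
01001000 = 72
11000011 = 195
00100000 = 32
IP: 9.72.195.32


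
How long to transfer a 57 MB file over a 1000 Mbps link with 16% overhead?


Effective throughput = 1000 * (1 - 16/100) = 840 Mbps
File size in Mb = 57 * 8 = 456 Mb
Time = 456 / 840
Time = 0.5429 seconds


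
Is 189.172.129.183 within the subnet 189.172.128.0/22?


Subnet network: 189.172.128.0
Test IP AND mask: 189.172.128.0
Yes, 189.172.129.183 is in 189.172.128.0/22


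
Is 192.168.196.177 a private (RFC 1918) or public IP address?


RFC 1918 private ranges:
  10.0.0.0/8 (10.0.0.0 - 10.255.255.255)
  172.16.0.0/12 (172.16.0.0 - 172.31.255.255)
  192.168.0.0/16 (192.168.0.0 - 192.168.255.255)
Private (in 192.168.0.0/16)


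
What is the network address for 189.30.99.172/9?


IP:   10111101.00011110.01100011.10101100
Mask: 11111111.10000000.00000000.00000000
AND operation:
Net:  10111101.00000000.00000000.00000000
Network: 189.0.0.0/9


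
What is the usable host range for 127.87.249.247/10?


Network: 127.64.0.0
Broadcast: 127.127.255.255
First usable = network + 1
Last usable = broadcast - 1
Range: 127.64.0.1 to 127.127.255.254


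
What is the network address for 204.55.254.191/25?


IP:   11001100.00110111.11111110.10111111
Mask: 11111111.11111111.11111111.10000000
AND operation:
Net:  11001100.00110111.11111110.10000000
Network: 204.55.254.128/25


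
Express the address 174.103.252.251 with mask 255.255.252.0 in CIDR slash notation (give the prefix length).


Binary: 11111111.11111111.11111100.00000000
Count leading 1s
Prefix: /22


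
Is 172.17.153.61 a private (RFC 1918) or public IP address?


RFC 1918 private ranges:
  10.0.0.0/8 (10.0.0.0 - 10.255.255.255)
  172.16.0.0/12 (172.16.0.0 - 172.31.255.255)
  192.168.0.0/16 (192.168.0.0 - 192.168.255.255)
Private (in 172.16.0.0/12)


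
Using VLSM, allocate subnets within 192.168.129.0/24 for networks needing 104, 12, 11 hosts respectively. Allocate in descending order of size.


104 hosts -> /25 (126 usable): 192.168.129.0/25
12 hosts -> /28 (14 usable): 192.168.129.128/28
11 hosts -> /28 (14 usable): 192.168.129.144/28
Allocation: 192.168.129.0/25 (104 hosts, 126 usable); 192.168.129.128/28 (12 hosts, 14 usable); 192.168.129.144/28 (11 hosts, 14 usable)


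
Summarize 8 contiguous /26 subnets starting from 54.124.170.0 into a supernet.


Original prefix: /26
Number of subnets: 8 = 2^3
New prefix = 26 - 3 = 23
Supernet: 54.124.170.0/23


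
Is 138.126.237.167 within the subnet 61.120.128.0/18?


Subnet network: 61.120.128.0
Test IP AND mask: 138.126.192.0
No, 138.126.237.167 is not in 61.120.128.0/18


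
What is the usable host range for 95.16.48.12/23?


Network: 95.16.48.0
Broadcast: 95.16.49.255
First usable = network + 1
Last usable = broadcast - 1
Range: 95.16.48.1 to 95.16.49.254


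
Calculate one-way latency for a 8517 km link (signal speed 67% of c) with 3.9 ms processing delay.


Speed = 0.67 * 3e5 km/s = 201000 km/s
Propagation delay = 8517 / 201000 = 0.0424 s = 42.3731 ms
Processing delay = 3.9 ms
Total one-way latency = 46.2731 ms


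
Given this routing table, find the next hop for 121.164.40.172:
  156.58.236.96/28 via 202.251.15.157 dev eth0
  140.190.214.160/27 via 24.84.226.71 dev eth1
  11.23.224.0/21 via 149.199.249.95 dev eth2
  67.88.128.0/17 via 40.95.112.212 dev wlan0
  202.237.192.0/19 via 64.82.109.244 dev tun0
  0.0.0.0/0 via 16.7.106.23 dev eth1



Longest prefix match for 121.164.40.172:
  /28 156.58.236.96: no
  /27 140.190.214.160: no
  /21 11.23.224.0: no
  /17 67.88.128.0: no
  /19 202.237.192.0: no
  /0 0.0.0.0: MATCH
Selected: next-hop 16.7.106.23 via eth1 (matched /0)


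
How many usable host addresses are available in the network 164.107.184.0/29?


Host bits = 32 - 29 = 3
Total addresses = 2^3 = 8
Usable = total - 2 (network and broadcast)
Usable hosts: 6


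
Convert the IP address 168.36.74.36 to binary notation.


168 = 10101000
36 = 00100100
74 = 01001010
36 = 00100100
Binary: 10101000.00100100.01001010.00100100


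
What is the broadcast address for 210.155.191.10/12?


Network: 210.144.0.0/12
Host bits = 20
Set all host bits to 1:
Broadcast: 210.159.255.255


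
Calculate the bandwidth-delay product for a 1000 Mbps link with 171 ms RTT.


BDP = bandwidth * RTT
= 1000 Mbps * 171 ms
= 1000 * 1e6 * 171 / 1000 bits
= 171000000 bits
= 21375000 bytes
= 20874.0234 KB
BDP = 171000000 bits (21375000 bytes)


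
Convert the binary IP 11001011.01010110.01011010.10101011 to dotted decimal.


11001011 = 203
01010110 = 86
01011010 = 90
10101011 = 171
IP: 203.86.90.171


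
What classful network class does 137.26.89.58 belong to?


First octet: 137
Binary: 10001001
10xxxxxx -> Class B (128-191)
Class B, default mask 255.255.0.0 (/16)


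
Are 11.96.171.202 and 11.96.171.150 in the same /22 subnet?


Mask: 255.255.252.0
11.96.171.202 AND mask = 11.96.168.0
11.96.171.150 AND mask = 11.96.168.0
Yes, same subnet (11.96.168.0)


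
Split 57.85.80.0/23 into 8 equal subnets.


New prefix = 23 + 3 = 26
Each subnet has 64 addresses
  57.85.80.0/26
  57.85.80.64/26
  57.85.80.128/26
  57.85.80.192/26
  57.85.81.0/26
  57.85.81.64/26
  57.85.81.128/26
  57.85.81.192/26
Subnets: 57.85.80.0/26, 57.85.80.64/26, 57.85.80.128/26, 57.85.80.192/26, 57.85.81.0/26, 57.85.81.64/26, 57.85.81.128/26, 57.85.81.192/26


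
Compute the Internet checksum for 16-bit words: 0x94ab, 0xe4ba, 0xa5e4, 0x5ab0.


Sum all words (with carry folding):
+ 0x94ab = 0x94ab
+ 0xe4ba = 0x7966
+ 0xa5e4 = 0x1f4b
+ 0x5ab0 = 0x79fb
One's complement: ~0x79fb
Checksum = 0x8604


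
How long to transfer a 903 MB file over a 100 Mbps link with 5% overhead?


Effective throughput = 100 * (1 - 5/100) = 95 Mbps
File size in Mb = 903 * 8 = 7224 Mb
Time = 7224 / 95
Time = 76.0421 seconds


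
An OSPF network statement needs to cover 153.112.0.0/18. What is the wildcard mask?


Subnet mask: 255.255.192.0
Wildcard = 255.255.255.255 - subnet mask
255 - 255 = 0
255 - 255 = 0
255 - 192 = 63
255 - 0 = 255
Wildcard: 0.0.63.255


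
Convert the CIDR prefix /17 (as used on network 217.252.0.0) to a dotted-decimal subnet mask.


/17 means 17 network bits, 15 host bits
Binary: 11111111111111111000000000000000
Mask: 255.255.128.0


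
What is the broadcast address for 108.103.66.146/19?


Network: 108.103.64.0/19
Host bits = 13
Set all host bits to 1:
Broadcast: 108.103.95.255


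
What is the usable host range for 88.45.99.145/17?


Network: 88.45.0.0
Broadcast: 88.45.127.255
First usable = network + 1
Last usable = broadcast - 1
Range: 88.45.0.1 to 88.45.127.254


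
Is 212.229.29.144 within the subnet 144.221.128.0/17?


Subnet network: 144.221.128.0
Test IP AND mask: 212.229.0.0
No, 212.229.29.144 is not in 144.221.128.0/17


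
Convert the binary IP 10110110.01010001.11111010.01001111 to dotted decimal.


10110110 = 182
01010001 = 81
11111010 = 250
01001111 = 79
IP: 182.81.250.79


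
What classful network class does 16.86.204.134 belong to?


First octet: 16
Binary: 00010000
0xxxxxxx -> Class A (1-126)
Class A, default mask 255.0.0.0 (/8)


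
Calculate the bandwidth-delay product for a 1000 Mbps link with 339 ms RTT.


BDP = bandwidth * RTT
= 1000 Mbps * 339 ms
= 1000 * 1e6 * 339 / 1000 bits
= 339000000 bits
= 42375000 bytes
= 41381.8359 KB
BDP = 339000000 bits (42375000 bytes)


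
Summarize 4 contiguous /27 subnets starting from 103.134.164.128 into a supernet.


Original prefix: /27
Number of subnets: 4 = 2^2
New prefix = 27 - 2 = 25
Supernet: 103.134.164.128/25


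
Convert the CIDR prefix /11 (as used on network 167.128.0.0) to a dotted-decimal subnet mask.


/11 means 11 network bits, 21 host bits
Binary: 11111111111000000000000000000000
Mask: 255.224.0.0


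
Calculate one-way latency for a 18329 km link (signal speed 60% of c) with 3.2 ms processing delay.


Speed = 0.6 * 3e5 km/s = 180000 km/s
Propagation delay = 18329 / 180000 = 0.1018 s = 101.8278 ms
Processing delay = 3.2 ms
Total one-way latency = 105.0278 ms


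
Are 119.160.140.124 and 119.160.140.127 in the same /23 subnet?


Mask: 255.255.254.0
119.160.140.124 AND mask = 119.160.140.0
119.160.140.127 AND mask = 119.160.140.0
Yes, same subnet (119.160.140.0)


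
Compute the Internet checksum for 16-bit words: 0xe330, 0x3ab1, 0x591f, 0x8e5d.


Sum all words (with carry folding):
+ 0xe330 = 0xe330
+ 0x3ab1 = 0x1de2
+ 0x591f = 0x7701
+ 0x8e5d = 0x055f
One's complement: ~0x055f
Checksum = 0xfaa0


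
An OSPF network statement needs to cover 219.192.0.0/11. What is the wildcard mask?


Subnet mask: 255.224.0.0
Wildcard = 255.255.255.255 - subnet mask
255 - 255 = 0
255 - 224 = 31
255 - 0 = 255
255 - 0 = 255
Wildcard: 0.31.255.255


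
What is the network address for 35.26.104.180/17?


IP:   00100011.00011010.01101000.10110100
Mask: 11111111.11111111.10000000.00000000
AND operation:
Net:  00100011.00011010.00000000.00000000
Network: 35.26.0.0/17


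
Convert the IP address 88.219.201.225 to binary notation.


88 = 01011000
219 = 11011011
201 = 11001001
225 = 11100001
Binary: 01011000.11011011.11001001.11100001


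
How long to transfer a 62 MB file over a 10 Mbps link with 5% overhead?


Effective throughput = 10 * (1 - 5/100) = 9.5 Mbps
File size in Mb = 62 * 8 = 496 Mb
Time = 496 / 9.5
Time = 52.2105 seconds


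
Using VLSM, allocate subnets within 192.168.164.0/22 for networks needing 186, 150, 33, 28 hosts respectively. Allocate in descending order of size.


186 hosts -> /24 (254 usable): 192.168.164.0/24
150 hosts -> /24 (254 usable): 192.168.165.0/24
33 hosts -> /26 (62 usable): 192.168.166.0/26
28 hosts -> /27 (30 usable): 192.168.166.64/27
Allocation: 192.168.164.0/24 (186 hosts, 254 usable); 192.168.165.0/24 (150 hosts, 254 usable); 192.168.166.0/26 (33 hosts, 62 usable); 192.168.166.64/27 (28 hosts, 30 usable)


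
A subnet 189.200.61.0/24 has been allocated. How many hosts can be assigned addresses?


Host bits = 32 - 24 = 8
Total addresses = 2^8 = 256
Usable = total - 2 (network and broadcast)
Usable hosts: 254


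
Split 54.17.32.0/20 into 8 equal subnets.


New prefix = 20 + 3 = 23
Each subnet has 512 addresses
  54.17.32.0/23
  54.17.34.0/23
  54.17.36.0/23
  54.17.38.0/23
  54.17.40.0/23
  54.17.42.0/23
  54.17.44.0/23
  54.17.46.0/23
Subnets: 54.17.32.0/23, 54.17.34.0/23, 54.17.36.0/23, 54.17.38.0/23, 54.17.40.0/23, 54.17.42.0/23, 54.17.44.0/23, 54.17.46.0/23


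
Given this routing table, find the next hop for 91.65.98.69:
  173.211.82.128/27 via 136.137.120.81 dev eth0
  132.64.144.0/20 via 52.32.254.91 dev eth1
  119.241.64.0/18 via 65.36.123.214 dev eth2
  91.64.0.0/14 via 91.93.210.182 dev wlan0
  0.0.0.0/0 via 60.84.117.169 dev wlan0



Longest prefix match for 91.65.98.69:
  /27 173.211.82.128: no
  /20 132.64.144.0: no
  /18 119.241.64.0: no
  /14 91.64.0.0: MATCH
  /0 0.0.0.0: MATCH
Selected: next-hop 91.93.210.182 via wlan0 (matched /14)


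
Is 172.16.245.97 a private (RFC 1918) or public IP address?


RFC 1918 private ranges:
  10.0.0.0/8 (10.0.0.0 - 10.255.255.255)
  172.16.0.0/12 (172.16.0.0 - 172.31.255.255)
  192.168.0.0/16 (192.168.0.0 - 192.168.255.255)
Private (in 172.16.0.0/12)


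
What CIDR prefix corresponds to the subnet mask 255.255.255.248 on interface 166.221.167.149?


Binary: 11111111.11111111.11111111.11111000
Count leading 1s
Prefix: /29


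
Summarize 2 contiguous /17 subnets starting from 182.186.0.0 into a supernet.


Original prefix: /17
Number of subnets: 2 = 2^1
New prefix = 17 - 1 = 16
Supernet: 182.186.0.0/16


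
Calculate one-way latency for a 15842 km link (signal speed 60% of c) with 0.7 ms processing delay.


Speed = 0.6 * 3e5 km/s = 180000 km/s
Propagation delay = 15842 / 180000 = 0.088 s = 88.0111 ms
Processing delay = 0.7 ms
Total one-way latency = 88.7111 ms


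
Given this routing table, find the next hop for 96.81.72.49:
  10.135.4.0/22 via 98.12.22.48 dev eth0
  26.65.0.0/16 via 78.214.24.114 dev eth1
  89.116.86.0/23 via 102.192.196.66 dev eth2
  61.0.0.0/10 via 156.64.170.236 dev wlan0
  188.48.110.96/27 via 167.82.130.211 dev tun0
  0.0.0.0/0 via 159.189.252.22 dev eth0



Longest prefix match for 96.81.72.49:
  /22 10.135.4.0: no
  /16 26.65.0.0: no
  /23 89.116.86.0: no
  /10 61.0.0.0: no
  /27 188.48.110.96: no
  /0 0.0.0.0: MATCH
Selected: next-hop 159.189.252.22 via eth0 (matched /0)


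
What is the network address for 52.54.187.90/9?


IP:   00110100.00110110.10111011.01011010
Mask: 11111111.10000000.00000000.00000000
AND operation:
Net:  00110100.00000000.00000000.00000000
Network: 52.0.0.0/9


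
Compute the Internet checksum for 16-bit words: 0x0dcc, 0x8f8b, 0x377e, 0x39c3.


Sum all words (with carry folding):
+ 0x0dcc = 0x0dcc
+ 0x8f8b = 0x9d57
+ 0x377e = 0xd4d5
+ 0x39c3 = 0x0e99
One's complement: ~0x0e99
Checksum = 0xf166


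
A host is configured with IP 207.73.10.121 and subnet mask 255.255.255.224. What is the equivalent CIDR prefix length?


Binary: 11111111.11111111.11111111.11100000
Count leading 1s
Prefix: /27


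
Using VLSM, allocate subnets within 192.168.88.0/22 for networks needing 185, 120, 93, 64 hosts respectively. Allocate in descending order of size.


185 hosts -> /24 (254 usable): 192.168.88.0/24
120 hosts -> /25 (126 usable): 192.168.89.0/25
93 hosts -> /25 (126 usable): 192.168.89.128/25
64 hosts -> /25 (126 usable): 192.168.90.0/25
Allocation: 192.168.88.0/24 (185 hosts, 254 usable); 192.168.89.0/25 (120 hosts, 126 usable); 192.168.89.128/25 (93 hosts, 126 usable); 192.168.90.0/25 (64 hosts, 126 usable)


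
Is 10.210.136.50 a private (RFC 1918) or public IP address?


RFC 1918 private ranges:
  10.0.0.0/8 (10.0.0.0 - 10.255.255.255)
  172.16.0.0/12 (172.16.0.0 - 172.31.255.255)
  192.168.0.0/16 (192.168.0.0 - 192.168.255.255)
Private (in 10.0.0.0/8)


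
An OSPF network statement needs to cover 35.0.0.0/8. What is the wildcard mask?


Subnet mask: 255.0.0.0
Wildcard = 255.255.255.255 - subnet mask
255 - 255 = 0
255 - 0 = 255
255 - 0 = 255
255 - 0 = 255
Wildcard: 0.255.255.255


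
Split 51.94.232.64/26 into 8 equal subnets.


New prefix = 26 + 3 = 29
Each subnet has 8 addresses
  51.94.232.64/29
  51.94.232.72/29
  51.94.232.80/29
  51.94.232.88/29
  51.94.232.96/29
  51.94.232.104/29
  51.94.232.112/29
  51.94.232.120/29
Subnets: 51.94.232.64/29, 51.94.232.72/29, 51.94.232.80/29, 51.94.232.88/29, 51.94.232.96/29, 51.94.232.104/29, 51.94.232.112/29, 51.94.232.120/29


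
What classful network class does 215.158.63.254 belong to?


First octet: 215
Binary: 11010111
110xxxxx -> Class C (192-223)
Class C, default mask 255.255.255.0 (/24)


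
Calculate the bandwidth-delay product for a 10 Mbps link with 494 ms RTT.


BDP = bandwidth * RTT
= 10 Mbps * 494 ms
= 10 * 1e6 * 494 / 1000 bits
= 4940000 bits
= 617500 bytes
= 603.0273 KB
BDP = 4940000 bits (617500 bytes)


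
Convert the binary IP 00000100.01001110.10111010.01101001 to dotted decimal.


00000100 = 4
01001110 = 78
10111010 = 186
01101001 = 105
IP: 4.78.186.105


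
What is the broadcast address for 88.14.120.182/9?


Network: 88.0.0.0/9
Host bits = 23
Set all host bits to 1:
Broadcast: 88.127.255.255


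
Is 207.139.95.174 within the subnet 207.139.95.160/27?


Subnet network: 207.139.95.160
Test IP AND mask: 207.139.95.160
Yes, 207.139.95.174 is in 207.139.95.160/27


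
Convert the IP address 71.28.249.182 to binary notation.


71 = 01000111
28 = 00011100
249 = 11111001
182 = 10110110
Binary: 01000111.00011100.11111001.10110110


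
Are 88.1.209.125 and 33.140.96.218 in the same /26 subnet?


Mask: 255.255.255.192
88.1.209.125 AND mask = 88.1.209.64
33.140.96.218 AND mask = 33.140.96.192
No, different subnets (88.1.209.64 vs 33.140.96.192)


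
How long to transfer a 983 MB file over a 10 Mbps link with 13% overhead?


Effective throughput = 10 * (1 - 13/100) = 8.7 Mbps
File size in Mb = 983 * 8 = 7864 Mb
Time = 7864 / 8.7
Time = 903.908 seconds


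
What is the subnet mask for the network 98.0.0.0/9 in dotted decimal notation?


/9 means 9 network bits, 23 host bits
Binary: 11111111100000000000000000000000
Mask: 255.128.0.0


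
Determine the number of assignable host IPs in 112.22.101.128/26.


Host bits = 32 - 26 = 6
Total addresses = 2^6 = 64
Usable = total - 2 (network and broadcast)
Usable hosts: 62


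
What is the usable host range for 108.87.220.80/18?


Network: 108.87.192.0
Broadcast: 108.87.255.255
First usable = network + 1
Last usable = broadcast - 1
Range: 108.87.192.1 to 108.87.255.254


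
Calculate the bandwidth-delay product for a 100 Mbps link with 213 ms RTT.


BDP = bandwidth * RTT
= 100 Mbps * 213 ms
= 100 * 1e6 * 213 / 1000 bits
= 21300000 bits
= 2662500 bytes
= 2600.0977 KB
BDP = 21300000 bits (2662500 bytes)


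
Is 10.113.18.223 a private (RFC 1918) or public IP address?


RFC 1918 private ranges:
  10.0.0.0/8 (10.0.0.0 - 10.255.255.255)
  172.16.0.0/12 (172.16.0.0 - 172.31.255.255)
  192.168.0.0/16 (192.168.0.0 - 192.168.255.255)
Private (in 10.0.0.0/8)


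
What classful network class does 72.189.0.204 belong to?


First octet: 72
Binary: 01001000
0xxxxxxx -> Class A (1-126)
Class A, default mask 255.0.0.0 (/8)


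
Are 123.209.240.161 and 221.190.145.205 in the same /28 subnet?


Mask: 255.255.255.240
123.209.240.161 AND mask = 123.209.240.160
221.190.145.205 AND mask = 221.190.145.192
No, different subnets (123.209.240.160 vs 221.190.145.192)


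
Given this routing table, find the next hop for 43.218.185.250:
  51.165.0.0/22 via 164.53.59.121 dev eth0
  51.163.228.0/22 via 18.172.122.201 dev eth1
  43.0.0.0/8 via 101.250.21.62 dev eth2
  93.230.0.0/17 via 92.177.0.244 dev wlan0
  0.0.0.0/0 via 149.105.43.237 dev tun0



Longest prefix match for 43.218.185.250:
  /22 51.165.0.0: no
  /22 51.163.228.0: no
  /8 43.0.0.0: MATCH
  /17 93.230.0.0: no
  /0 0.0.0.0: MATCH
Selected: next-hop 101.250.21.62 via eth2 (matched /8)


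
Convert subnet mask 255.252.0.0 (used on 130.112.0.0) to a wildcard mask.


Subnet mask: 255.252.0.0
Wildcard = 255.255.255.255 - subnet mask
255 - 255 = 0
255 - 252 = 3
255 - 0 = 255
255 - 0 = 255
Wildcard: 0.3.255.255


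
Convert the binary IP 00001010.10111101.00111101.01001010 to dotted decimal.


00001010 = 10
10111101 = 189
00111101 = 61
01001010 = 74
IP: 10.189.61.74


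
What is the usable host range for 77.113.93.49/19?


Network: 77.113.64.0
Broadcast: 77.113.95.255
First usable = network + 1
Last usable = broadcast - 1
Range: 77.113.64.1 to 77.113.95.254


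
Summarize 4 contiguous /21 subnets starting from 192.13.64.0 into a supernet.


Original prefix: /21
Number of subnets: 4 = 2^2
New prefix = 21 - 2 = 19
Supernet: 192.13.64.0/19


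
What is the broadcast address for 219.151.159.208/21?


Network: 219.151.152.0/21
Host bits = 11
Set all host bits to 1:
Broadcast: 219.151.159.255


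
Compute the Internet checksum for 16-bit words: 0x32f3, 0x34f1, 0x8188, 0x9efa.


Sum all words (with carry folding):
+ 0x32f3 = 0x32f3
+ 0x34f1 = 0x67e4
+ 0x8188 = 0xe96c
+ 0x9efa = 0x8867
One's complement: ~0x8867
Checksum = 0x7798


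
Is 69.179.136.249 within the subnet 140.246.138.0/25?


Subnet network: 140.246.138.0
Test IP AND mask: 69.179.136.128
No, 69.179.136.249 is not in 140.246.138.0/25


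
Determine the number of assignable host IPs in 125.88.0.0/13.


Host bits = 32 - 13 = 19
Total addresses = 2^19 = 524288
Usable = total - 2 (network and broadcast)
Usable hosts: 524286


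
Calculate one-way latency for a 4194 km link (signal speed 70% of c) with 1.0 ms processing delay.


Speed = 0.7 * 3e5 km/s = 210000 km/s
Propagation delay = 4194 / 210000 = 0.02 s = 19.9714 ms
Processing delay = 1.0 ms
Total one-way latency = 20.9714 ms


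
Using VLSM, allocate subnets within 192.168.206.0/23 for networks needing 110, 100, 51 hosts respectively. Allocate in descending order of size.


110 hosts -> /25 (126 usable): 192.168.206.0/25
100 hosts -> /25 (126 usable): 192.168.206.128/25
51 hosts -> /26 (62 usable): 192.168.207.0/26
Allocation: 192.168.206.0/25 (110 hosts, 126 usable); 192.168.206.128/25 (100 hosts, 126 usable); 192.168.207.0/26 (51 hosts, 62 usable)


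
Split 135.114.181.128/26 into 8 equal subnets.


New prefix = 26 + 3 = 29
Each subnet has 8 addresses
  135.114.181.128/29
  135.114.181.136/29
  135.114.181.144/29
  135.114.181.152/29
  135.114.181.160/29
  135.114.181.168/29
  135.114.181.176/29
  135.114.181.184/29
Subnets: 135.114.181.128/29, 135.114.181.136/29, 135.114.181.144/29, 135.114.181.152/29, 135.114.181.160/29, 135.114.181.168/29, 135.114.181.176/29, 135.114.181.184/29


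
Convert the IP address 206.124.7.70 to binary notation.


206 = 11001110
124 = 01111100
7 = 00000111
70 = 01000110
Binary: 11001110.01111100.00000111.01000110


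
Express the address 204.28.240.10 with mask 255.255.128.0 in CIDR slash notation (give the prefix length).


Binary: 11111111.11111111.10000000.00000000
Count leading 1s
Prefix: /17


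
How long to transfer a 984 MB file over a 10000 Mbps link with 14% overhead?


Effective throughput = 10000 * (1 - 14/100) = 8600 Mbps
File size in Mb = 984 * 8 = 7872 Mb
Time = 7872 / 8600
Time = 0.9153 seconds
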